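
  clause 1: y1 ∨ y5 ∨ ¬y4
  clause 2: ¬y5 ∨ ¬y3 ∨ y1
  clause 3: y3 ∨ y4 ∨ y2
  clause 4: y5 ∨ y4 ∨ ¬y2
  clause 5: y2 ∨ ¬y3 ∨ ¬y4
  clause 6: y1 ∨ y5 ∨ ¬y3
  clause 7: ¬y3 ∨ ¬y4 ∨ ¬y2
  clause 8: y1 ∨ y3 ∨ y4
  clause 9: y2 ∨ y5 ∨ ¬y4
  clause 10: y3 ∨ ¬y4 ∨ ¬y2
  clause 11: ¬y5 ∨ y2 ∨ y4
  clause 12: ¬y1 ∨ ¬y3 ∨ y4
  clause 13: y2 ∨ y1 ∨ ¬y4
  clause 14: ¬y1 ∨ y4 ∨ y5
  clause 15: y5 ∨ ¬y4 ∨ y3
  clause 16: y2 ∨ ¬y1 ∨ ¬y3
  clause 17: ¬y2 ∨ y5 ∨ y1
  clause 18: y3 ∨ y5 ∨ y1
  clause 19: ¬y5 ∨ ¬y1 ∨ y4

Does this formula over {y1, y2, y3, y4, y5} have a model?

Yes

Case y1 = True:
Case y3 = False:
Case y4 = True:
From the singleton clause (¬y2), y2 = False.
From the singleton clause (y5), y5 = True.
All clauses are satisfied.
A satisfying assignment: y1 ↦ True,  y2 ↦ False,  y3 ↦ False,  y4 ↦ True,  y5 ↦ True.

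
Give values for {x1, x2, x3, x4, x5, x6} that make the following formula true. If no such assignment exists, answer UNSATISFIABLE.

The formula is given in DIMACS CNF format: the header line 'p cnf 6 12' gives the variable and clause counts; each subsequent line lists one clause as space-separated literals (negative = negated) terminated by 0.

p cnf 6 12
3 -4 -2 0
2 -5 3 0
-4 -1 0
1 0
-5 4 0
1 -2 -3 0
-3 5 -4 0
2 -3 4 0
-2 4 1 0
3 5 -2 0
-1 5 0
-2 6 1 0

From the singleton clause (x1), x1 = True.
From the singleton clause (¬x4), x4 = False.
From the singleton clause (¬x5), x5 = False.
That conflicts with the unit clause (x5).

UNSATISFIABLE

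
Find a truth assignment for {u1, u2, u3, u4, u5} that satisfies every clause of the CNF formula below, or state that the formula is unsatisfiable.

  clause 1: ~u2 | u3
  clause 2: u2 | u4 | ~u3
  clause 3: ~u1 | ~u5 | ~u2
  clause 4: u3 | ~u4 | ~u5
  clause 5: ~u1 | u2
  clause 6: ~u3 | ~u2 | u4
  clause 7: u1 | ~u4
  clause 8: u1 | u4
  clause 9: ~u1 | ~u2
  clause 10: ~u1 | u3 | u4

Try u2 = 0.
(~u1) alone gives u1 = 0.
(~u4) alone gives u4 = 0.
Now (u4) is unsatisfied and unit — conflict.
So u2 must be the other value — set u2 = 1.
(u3) alone gives u3 = 1.
(u4) alone gives u4 = 1.
(u1) alone gives u1 = 1.
Now (~u1) is unsatisfied and unit — conflict.
Neither u2 = 1 nor u2 = 0 works.

UNSATISFIABLE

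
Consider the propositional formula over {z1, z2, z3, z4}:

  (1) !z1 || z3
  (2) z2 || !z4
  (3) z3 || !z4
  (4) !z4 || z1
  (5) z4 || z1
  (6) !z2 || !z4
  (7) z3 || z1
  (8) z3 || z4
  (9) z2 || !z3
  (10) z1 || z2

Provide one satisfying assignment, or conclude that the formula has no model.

Suppose z1 = true.
The clause (z3) is unit, so z3 = true.
The clause (z2) is unit, so z2 = true.
The clause (!z4) is unit, so z4 = false.
This assignment satisfies each clause.

z1 ↦ true,  z2 ↦ true,  z3 ↦ true,  z4 ↦ false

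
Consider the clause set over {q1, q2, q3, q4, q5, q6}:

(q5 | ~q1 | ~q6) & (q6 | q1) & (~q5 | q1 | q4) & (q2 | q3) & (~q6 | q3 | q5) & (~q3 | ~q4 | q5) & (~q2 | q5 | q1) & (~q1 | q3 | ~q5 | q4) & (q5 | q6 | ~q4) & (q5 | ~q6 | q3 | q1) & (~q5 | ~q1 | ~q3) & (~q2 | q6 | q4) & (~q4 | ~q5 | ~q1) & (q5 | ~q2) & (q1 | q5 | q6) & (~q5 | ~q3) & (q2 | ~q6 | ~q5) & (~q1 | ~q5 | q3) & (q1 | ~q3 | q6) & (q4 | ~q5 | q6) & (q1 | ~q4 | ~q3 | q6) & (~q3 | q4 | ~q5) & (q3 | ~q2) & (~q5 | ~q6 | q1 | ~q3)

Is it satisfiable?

Satisfiable

Branch on q6: set q6 = 1.
Branch on q5: set q5 = 0.
(~q1) alone gives q1 = 0.
(q3) alone gives q3 = 1.
(~q4) alone gives q4 = 0.
(~q2) alone gives q2 = 0.
Every clause now holds.
A satisfying assignment: q1 ↦ 0, q2 ↦ 0, q3 ↦ 1, q4 ↦ 0, q5 ↦ 0, q6 ↦ 1.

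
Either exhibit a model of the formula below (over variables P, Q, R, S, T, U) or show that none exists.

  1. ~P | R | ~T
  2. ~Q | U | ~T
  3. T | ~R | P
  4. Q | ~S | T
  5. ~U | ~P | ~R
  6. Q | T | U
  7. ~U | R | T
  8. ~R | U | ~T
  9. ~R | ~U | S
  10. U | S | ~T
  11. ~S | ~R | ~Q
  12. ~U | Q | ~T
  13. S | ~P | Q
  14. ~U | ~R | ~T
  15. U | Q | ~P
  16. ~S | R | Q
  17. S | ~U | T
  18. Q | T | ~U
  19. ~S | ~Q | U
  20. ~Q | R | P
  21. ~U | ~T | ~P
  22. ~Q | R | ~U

Branch on P: set P = 1.
Branch on R: set R = 1.
The clause (~U) is unit, so U = 0.
The clause (~T) is unit, so T = 0.
The clause (Q) is unit, so Q = 1.
The clause (~S) is unit, so S = 0.
Every clause now holds.

P: 1; Q: 1; R: 1; S: 0; T: 0; U: 0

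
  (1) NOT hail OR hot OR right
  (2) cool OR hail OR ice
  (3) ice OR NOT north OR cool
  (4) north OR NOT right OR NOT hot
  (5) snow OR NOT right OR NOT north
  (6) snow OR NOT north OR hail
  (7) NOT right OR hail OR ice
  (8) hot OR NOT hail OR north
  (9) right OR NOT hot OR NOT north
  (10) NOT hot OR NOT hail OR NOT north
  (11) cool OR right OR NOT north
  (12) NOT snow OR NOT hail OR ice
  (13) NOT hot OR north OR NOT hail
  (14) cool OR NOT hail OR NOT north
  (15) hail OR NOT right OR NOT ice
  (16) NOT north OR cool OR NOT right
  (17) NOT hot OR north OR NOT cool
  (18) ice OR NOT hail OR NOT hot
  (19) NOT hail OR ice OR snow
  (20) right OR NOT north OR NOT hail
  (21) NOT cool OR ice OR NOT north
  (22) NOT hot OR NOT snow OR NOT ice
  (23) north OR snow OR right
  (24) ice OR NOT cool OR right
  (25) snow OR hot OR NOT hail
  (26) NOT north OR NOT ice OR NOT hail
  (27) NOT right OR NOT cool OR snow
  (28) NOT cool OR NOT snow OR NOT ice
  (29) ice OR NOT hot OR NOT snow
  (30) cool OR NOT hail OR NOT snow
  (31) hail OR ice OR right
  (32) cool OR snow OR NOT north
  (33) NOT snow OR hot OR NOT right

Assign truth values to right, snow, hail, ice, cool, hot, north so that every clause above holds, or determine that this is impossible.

right: false, snow: true, hail: false, ice: true, cool: false, hot: false, north: false

Suppose hail = false.
Suppose cool = false.
Unit clause (ice) forces ice = true.
Unit clause (NOT right) forces right = false.
Unit clause (NOT north) forces north = false.
Unit clause (snow) forces snow = true.
Unit clause (NOT hot) forces hot = false.
This assignment satisfies each clause.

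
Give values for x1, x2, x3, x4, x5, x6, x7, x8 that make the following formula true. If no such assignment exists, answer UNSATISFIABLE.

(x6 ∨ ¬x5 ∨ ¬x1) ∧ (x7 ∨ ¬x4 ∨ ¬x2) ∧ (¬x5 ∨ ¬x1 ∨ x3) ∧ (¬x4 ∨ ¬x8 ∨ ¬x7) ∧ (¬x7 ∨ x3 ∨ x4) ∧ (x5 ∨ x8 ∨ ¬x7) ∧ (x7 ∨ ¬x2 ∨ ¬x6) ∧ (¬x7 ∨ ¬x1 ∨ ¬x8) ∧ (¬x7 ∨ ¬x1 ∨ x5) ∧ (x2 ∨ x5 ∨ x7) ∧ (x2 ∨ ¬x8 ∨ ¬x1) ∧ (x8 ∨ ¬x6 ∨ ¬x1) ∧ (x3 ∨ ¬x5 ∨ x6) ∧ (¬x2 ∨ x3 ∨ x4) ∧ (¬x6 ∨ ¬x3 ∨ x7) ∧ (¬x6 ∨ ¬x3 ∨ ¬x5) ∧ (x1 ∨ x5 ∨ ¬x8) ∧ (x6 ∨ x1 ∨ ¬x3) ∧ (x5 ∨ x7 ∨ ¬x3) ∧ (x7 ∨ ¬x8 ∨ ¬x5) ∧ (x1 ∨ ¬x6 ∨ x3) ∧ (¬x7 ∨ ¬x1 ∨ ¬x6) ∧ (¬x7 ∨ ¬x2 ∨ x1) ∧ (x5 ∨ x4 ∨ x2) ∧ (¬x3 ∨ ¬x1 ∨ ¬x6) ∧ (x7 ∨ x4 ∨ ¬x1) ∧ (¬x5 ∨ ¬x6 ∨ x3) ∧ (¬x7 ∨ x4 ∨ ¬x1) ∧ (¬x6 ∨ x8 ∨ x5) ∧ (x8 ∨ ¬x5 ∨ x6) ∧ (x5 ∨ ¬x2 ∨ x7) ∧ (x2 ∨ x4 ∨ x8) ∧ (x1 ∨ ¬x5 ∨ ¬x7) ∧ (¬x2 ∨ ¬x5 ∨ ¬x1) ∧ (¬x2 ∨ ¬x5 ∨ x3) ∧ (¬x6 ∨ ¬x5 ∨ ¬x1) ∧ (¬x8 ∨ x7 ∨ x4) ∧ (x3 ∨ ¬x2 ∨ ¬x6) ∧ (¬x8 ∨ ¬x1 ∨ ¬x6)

UNSATISFIABLE

Branch on x6: set x6 = True.
Branch on x7: set x7 = True.
Unit clause (¬x1) forces x1 = False.
Unit clause (x3) forces x3 = True.
Unit clause (¬x5) forces x5 = False.
Unit clause (x8) forces x8 = True.
That conflicts with the unit clause (¬x8).
So x7 must be the other value — set x7 = False.
Unit clause (¬x2) forces x2 = False.
Unit clause (x5) forces x5 = True.
Unit clause (¬x3) forces x3 = False.
That conflicts with the unit clause (x3).
Neither x7 = True nor x7 = False works.
So x6 must be the other value — set x6 = False.
Branch on x5: set x5 = False.
Branch on x8: set x8 = True.
Unit clause (x1) forces x1 = True.
Unit clause (¬x7) forces x7 = False.
Unit clause (x2) forces x2 = True.
That conflicts with the unit clause (¬x2).
So x8 must be the other value — set x8 = False.
Unit clause (¬x7) forces x7 = False.
Unit clause (x2) forces x2 = True.
That conflicts with the unit clause (¬x2).
Neither x8 = True nor x8 = False works.
So x5 must be the other value — set x5 = True.
Unit clause (¬x1) forces x1 = False.
Unit clause (x3) forces x3 = True.
That conflicts with the unit clause (¬x3).
Neither x5 = True nor x5 = False works.
Neither x6 = True nor x6 = False works.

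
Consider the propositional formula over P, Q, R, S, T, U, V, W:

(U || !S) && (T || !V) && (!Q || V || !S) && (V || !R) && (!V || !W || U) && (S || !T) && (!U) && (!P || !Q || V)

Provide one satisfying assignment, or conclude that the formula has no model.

P: true; Q: false; R: false; S: false; T: false; U: false; V: false; W: true

From the singleton clause (!U), U = false.
From the singleton clause (!S), S = false.
From the singleton clause (!T), T = false.
From the singleton clause (!V), V = false.
From the singleton clause (!R), R = false.
Try P = true.
From the singleton clause (!Q), Q = false.
No clause remains; W is free.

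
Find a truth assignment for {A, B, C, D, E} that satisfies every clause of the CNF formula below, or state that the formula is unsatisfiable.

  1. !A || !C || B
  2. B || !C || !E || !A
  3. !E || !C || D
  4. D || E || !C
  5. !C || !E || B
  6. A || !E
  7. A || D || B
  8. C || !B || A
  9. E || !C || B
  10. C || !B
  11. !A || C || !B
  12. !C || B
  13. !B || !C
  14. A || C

Branch on A: set A = true.
Branch on C: set C = false.
From the singleton clause (!B), B = false.
No clause remains; D, E are free.

A ↦ true, B ↦ false, C ↦ false, D ↦ true, E ↦ false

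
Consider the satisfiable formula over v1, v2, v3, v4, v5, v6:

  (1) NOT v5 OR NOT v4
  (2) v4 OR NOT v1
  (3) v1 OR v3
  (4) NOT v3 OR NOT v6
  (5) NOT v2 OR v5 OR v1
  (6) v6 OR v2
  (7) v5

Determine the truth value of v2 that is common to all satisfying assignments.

Suppose v2 = false.
(v6) alone gives v6 = true.
(NOT v3) alone gives v3 = false.
(v1) alone gives v1 = true.
(v4) alone gives v4 = true.
(NOT v5) alone gives v5 = false.
But (v5) is also a unit clause — contradiction.
So every satisfying assignment has v2 = True.

True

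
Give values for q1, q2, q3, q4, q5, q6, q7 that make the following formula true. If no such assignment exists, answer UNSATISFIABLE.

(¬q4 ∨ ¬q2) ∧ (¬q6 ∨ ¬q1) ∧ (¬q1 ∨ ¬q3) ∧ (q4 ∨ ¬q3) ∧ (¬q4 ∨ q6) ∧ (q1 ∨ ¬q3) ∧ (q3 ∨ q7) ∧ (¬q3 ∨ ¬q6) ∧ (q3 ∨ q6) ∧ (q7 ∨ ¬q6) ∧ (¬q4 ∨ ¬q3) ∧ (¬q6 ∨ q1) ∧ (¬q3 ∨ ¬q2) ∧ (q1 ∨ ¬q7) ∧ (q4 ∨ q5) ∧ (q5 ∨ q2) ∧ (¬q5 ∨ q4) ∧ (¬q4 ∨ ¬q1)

UNSATISFIABLE

Try q4 = False.
The clause (¬q3) is unit, so q3 = False.
The clause (q7) is unit, so q7 = True.
The clause (q6) is unit, so q6 = True.
The clause (¬q1) is unit, so q1 = False.
But (q1) is also a unit clause — contradiction.
Backtrack on q4: now try q4 = True.
The clause (¬q2) is unit, so q2 = False.
The clause (q6) is unit, so q6 = True.
The clause (¬q1) is unit, so q1 = False.
But (q1) is also a unit clause — contradiction.
Both values of q4 lead to a conflict.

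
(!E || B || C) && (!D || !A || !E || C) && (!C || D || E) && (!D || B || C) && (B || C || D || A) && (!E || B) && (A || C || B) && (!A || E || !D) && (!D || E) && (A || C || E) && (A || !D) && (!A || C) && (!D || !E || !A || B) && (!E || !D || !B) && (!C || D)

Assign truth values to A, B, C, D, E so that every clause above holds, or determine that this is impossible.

A=false; B=true; C=false; D=false; E=true

Branch on E: set E = true.
(B) alone gives B = true.
(!D) alone gives D = false.
(!C) alone gives C = false.
(!A) alone gives A = false.
All clauses are satisfied.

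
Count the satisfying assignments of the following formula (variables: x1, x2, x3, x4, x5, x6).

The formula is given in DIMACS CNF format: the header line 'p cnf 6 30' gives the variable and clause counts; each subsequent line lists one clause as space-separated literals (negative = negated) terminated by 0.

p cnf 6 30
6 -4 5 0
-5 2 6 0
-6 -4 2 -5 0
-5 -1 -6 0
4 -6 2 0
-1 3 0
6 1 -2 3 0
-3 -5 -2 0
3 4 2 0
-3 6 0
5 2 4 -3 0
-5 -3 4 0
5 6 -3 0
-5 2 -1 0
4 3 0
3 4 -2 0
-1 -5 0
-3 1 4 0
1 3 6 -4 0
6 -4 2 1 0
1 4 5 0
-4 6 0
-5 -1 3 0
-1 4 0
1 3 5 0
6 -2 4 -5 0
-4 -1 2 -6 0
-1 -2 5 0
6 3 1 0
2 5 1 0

There are 2^6 = 64 truth assignments over (x1, x2, x3, x4, x5, x6).
Split on x5. With x5 = True, the clauses containing x5 are satisfied and ¬x5 drops from the rest; 1 of the 2^5 = 32 assignments to the other variables satisfy what remains.
With x5 = False, by the same count on the reduced clause set, 1 assignment works.
(One model: x1=F, x2=T, x3=F, x4=T, x5=T, x6=T.)
Total: 1 + 1 = 2.

2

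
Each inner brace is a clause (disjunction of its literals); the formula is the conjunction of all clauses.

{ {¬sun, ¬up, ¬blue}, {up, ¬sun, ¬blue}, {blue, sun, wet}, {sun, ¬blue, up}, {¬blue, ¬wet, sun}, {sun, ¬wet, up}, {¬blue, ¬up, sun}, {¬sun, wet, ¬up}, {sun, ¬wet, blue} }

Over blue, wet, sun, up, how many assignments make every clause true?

There are 2^4 = 16 truth assignments over (blue, wet, sun, up).
Check each against the 9 clauses (columns in the order blue, wet, sun, up):
  F F F F  ✗ fails (blue ∨ sun ∨ wet)
  F F F T  ✗ fails (blue ∨ sun ∨ wet)
  F F T F  ✓ satisfies all
  F F T T  ✗ fails (¬sun ∨ wet ∨ ¬up)
  F T F F  ✗ fails (sun ∨ ¬wet ∨ up)
  F T F T  ✗ fails (sun ∨ ¬wet ∨ blue)
  F T T F  ✓ satisfies all
  F T T T  ✓ satisfies all
  T F F F  ✗ fails (sun ∨ ¬blue ∨ up)
  T F F T  ✗ fails (¬blue ∨ ¬up ∨ sun)
  T F T F  ✗ fails (up ∨ ¬sun ∨ ¬blue)
  T F T T  ✗ fails (¬sun ∨ ¬up ∨ ¬blue)
  T T F F  ✗ fails (sun ∨ ¬blue ∨ up)
  T T F T  ✗ fails (¬blue ∨ ¬wet ∨ sun)
  T T T F  ✗ fails (up ∨ ¬sun ∨ ¬blue)
  T T T T  ✗ fails (¬sun ∨ ¬up ∨ ¬blue)
3 of the 16 rows are models.

3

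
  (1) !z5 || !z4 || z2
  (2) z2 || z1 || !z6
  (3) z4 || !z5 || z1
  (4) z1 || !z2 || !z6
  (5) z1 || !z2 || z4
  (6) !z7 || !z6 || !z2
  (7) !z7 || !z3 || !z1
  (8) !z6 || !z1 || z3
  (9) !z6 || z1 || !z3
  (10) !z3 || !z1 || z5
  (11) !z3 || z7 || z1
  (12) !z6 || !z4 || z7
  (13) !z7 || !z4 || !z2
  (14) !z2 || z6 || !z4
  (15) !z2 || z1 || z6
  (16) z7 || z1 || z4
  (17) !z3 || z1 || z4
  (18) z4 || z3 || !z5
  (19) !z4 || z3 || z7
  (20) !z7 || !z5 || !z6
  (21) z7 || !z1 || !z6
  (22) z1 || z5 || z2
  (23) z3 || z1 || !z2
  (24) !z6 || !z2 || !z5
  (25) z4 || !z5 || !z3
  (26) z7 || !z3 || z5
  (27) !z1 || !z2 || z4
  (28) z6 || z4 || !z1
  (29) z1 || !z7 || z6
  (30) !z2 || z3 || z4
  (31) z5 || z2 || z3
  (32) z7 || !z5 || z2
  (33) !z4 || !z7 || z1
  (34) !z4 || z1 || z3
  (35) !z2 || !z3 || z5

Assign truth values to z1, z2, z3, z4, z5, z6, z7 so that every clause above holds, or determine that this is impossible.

UNSATISFIABLE

Try z5 = false.
Try z3 = false.
Unit clause (z2) forces z2 = true.
Unit clause (z1) forces z1 = true.
Unit clause (!z6) forces z6 = false.
Unit clause (!z4) forces z4 = false.
But (z4) is also a unit clause — contradiction.
Backtrack on z3: now try z3 = true.
Unit clause (!z1) forces z1 = false.
Unit clause (!z6) forces z6 = false.
Unit clause (z7) forces z7 = true.
But (!z7) is also a unit clause — contradiction.
Both values of z3 lead to a conflict.
Backtrack on z5: now try z5 = true.
Try z4 = false.
Unit clause (z1) forces z1 = true.
Unit clause (z3) forces z3 = true.
But (!z3) is also a unit clause — contradiction.
Backtrack on z4: now try z4 = true.
Unit clause (z2) forces z2 = true.
Unit clause (!z7) forces z7 = false.
Unit clause (!z6) forces z6 = false.
But (z6) is also a unit clause — contradiction.
Both values of z4 lead to a conflict.
Both values of z5 lead to a conflict.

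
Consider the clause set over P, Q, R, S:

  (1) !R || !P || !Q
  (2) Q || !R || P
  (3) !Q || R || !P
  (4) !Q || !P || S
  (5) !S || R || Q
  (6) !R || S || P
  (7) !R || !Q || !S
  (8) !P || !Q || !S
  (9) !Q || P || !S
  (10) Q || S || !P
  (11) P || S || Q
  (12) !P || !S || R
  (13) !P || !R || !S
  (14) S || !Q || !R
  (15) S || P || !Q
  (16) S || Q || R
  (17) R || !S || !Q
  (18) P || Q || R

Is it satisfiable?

No

Suppose R = false.
Suppose Q = false.
Unit clause (!S) forces S = false.
That conflicts with the unit clause (S).
Undo Q and try Q = true.
Unit clause (!P) forces P = false.
Unit clause (!S) forces S = false.
That conflicts with the unit clause (S).
Neither Q = true nor Q = false works.
Undo R and try R = true.
Suppose P = false.
Unit clause (Q) forces Q = true.
Unit clause (S) forces S = true.
That conflicts with the unit clause (!S).
Undo P and try P = true.
Unit clause (!Q) forces Q = false.
Unit clause (S) forces S = true.
That conflicts with the unit clause (!S).
Neither P = true nor P = false works.
Neither R = true nor R = false works.
No assignment satisfies every clause.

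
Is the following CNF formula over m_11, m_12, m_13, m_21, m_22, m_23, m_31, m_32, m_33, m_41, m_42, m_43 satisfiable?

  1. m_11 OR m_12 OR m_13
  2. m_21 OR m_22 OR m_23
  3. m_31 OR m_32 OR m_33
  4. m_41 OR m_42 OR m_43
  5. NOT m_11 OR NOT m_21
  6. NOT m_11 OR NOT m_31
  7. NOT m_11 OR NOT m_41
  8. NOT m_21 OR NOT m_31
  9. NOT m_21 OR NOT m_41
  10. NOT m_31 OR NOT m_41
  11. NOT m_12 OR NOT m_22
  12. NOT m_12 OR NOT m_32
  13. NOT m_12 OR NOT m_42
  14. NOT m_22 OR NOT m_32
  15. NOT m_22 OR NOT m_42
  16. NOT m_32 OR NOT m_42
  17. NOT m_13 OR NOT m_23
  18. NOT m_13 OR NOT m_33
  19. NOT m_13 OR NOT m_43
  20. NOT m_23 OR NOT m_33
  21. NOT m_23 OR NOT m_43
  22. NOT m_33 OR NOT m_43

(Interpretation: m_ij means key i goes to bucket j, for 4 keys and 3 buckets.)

No

Case m_11 = false:
Case m_12 = true:
Unit clause (NOT m_22) forces m_22 = false.
Unit clause (NOT m_32) forces m_32 = false.
Unit clause (NOT m_42) forces m_42 = false.
Case m_21 = true:
Unit clause (NOT m_31) forces m_31 = false.
Unit clause (m_33) forces m_33 = true.
Unit clause (NOT m_41) forces m_41 = false.
Unit clause (m_43) forces m_43 = true.
That conflicts with the unit clause (NOT m_43).
Undo m_21 and try m_21 = false.
Unit clause (m_23) forces m_23 = true.
Unit clause (NOT m_13) forces m_13 = false.
Unit clause (NOT m_33) forces m_33 = false.
Unit clause (m_31) forces m_31 = true.
Unit clause (NOT m_41) forces m_41 = false.
Unit clause (m_43) forces m_43 = true.
That conflicts with the unit clause (NOT m_43).
Both values of m_21 lead to a conflict.
Undo m_12 and try m_12 = false.
Unit clause (m_13) forces m_13 = true.
Unit clause (NOT m_23) forces m_23 = false.
Unit clause (NOT m_33) forces m_33 = false.
Unit clause (NOT m_43) forces m_43 = false.
Case m_21 = true:
Unit clause (NOT m_31) forces m_31 = false.
Unit clause (m_32) forces m_32 = true.
Unit clause (NOT m_41) forces m_41 = false.
Unit clause (m_42) forces m_42 = true.
That conflicts with the unit clause (NOT m_42).
Undo m_21 and try m_21 = false.
Unit clause (m_22) forces m_22 = true.
Unit clause (NOT m_32) forces m_32 = false.
Unit clause (m_31) forces m_31 = true.
Unit clause (NOT m_41) forces m_41 = false.
Unit clause (m_42) forces m_42 = true.
That conflicts with the unit clause (NOT m_42).
Both values of m_21 lead to a conflict.
Both values of m_12 lead to a conflict.
Undo m_11 and try m_11 = true.
Unit clause (NOT m_21) forces m_21 = false.
Unit clause (NOT m_31) forces m_31 = false.
Unit clause (NOT m_41) forces m_41 = false.
Case m_22 = true:
Unit clause (NOT m_12) forces m_12 = false.
Unit clause (NOT m_32) forces m_32 = false.
Unit clause (m_33) forces m_33 = true.
Unit clause (NOT m_42) forces m_42 = false.
Unit clause (m_43) forces m_43 = true.
That conflicts with the unit clause (NOT m_43).
Undo m_22 and try m_22 = false.
Unit clause (m_23) forces m_23 = true.
Unit clause (NOT m_13) forces m_13 = false.
Unit clause (NOT m_33) forces m_33 = false.
Unit clause (m_32) forces m_32 = true.
Unit clause (NOT m_12) forces m_12 = false.
Unit clause (NOT m_42) forces m_42 = false.
Unit clause (m_43) forces m_43 = true.
That conflicts with the unit clause (NOT m_43).
Both values of m_22 lead to a conflict.
Both values of m_11 lead to a conflict.
No assignment satisfies every clause.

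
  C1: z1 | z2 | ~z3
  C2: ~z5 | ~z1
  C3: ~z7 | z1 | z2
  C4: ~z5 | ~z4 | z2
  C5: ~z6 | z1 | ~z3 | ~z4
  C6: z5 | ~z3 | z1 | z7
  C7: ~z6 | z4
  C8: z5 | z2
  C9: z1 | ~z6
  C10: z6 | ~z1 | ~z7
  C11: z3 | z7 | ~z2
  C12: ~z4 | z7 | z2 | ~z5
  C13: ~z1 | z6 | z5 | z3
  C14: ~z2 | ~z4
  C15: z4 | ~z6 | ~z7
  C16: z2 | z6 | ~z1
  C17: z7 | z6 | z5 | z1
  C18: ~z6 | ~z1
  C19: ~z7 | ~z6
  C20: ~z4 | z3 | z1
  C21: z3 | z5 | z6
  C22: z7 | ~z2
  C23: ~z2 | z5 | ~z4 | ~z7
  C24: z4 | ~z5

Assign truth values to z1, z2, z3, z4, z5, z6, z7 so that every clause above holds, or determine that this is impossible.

z1 ↦ 0,  z2 ↦ 1,  z3 ↦ 1,  z4 ↦ 0,  z5 ↦ 0,  z6 ↦ 0,  z7 ↦ 1

Suppose z5 = 0.
(z2) alone gives z2 = 1.
(~z4) alone gives z4 = 0.
(~z6) alone gives z6 = 0.
(z3) alone gives z3 = 1.
(z7) alone gives z7 = 1.
(~z1) alone gives z1 = 0.
Every clause now holds.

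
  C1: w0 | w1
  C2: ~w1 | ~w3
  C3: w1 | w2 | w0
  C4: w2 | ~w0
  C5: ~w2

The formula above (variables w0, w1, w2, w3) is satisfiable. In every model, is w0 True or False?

False

Suppose w0 = 1.
Unit clause (w2) forces w2 = 1.
But (~w2) is also a unit clause — contradiction.
So every satisfying assignment has w0 = False.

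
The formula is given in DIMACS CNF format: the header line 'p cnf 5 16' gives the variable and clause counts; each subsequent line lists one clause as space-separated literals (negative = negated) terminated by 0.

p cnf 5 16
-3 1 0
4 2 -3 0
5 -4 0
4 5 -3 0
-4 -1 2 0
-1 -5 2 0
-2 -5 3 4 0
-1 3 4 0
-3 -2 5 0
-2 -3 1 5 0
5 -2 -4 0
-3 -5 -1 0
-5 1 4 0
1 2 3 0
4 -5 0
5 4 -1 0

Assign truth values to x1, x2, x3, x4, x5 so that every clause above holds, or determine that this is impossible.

x1 ↦ False, x2 ↦ True, x3 ↦ False, x4 ↦ False, x5 ↦ False

Case x3 = False:
Case x5 = False:
The clause (¬x4) is unit, so x4 = False.
The clause (¬x1) is unit, so x1 = False.
The clause (x2) is unit, so x2 = True.
All clauses are satisfied.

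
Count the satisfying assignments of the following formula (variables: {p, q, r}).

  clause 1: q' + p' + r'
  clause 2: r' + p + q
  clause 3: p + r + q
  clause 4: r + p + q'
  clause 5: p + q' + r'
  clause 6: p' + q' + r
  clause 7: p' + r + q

There are 2^3 = 8 truth assignments over (p, q, r).
Check each against the 7 clauses (columns in the order p, q, r):
  F F F  ✗ fails (p + r + q)
  F F T  ✗ fails (r' + p + q)
  F T F  ✗ fails (r + p + q')
  F T T  ✗ fails (p + q' + r')
  T F F  ✗ fails (p' + r + q)
  T F T  ✓ satisfies all
  T T F  ✗ fails (p' + q' + r)
  T T T  ✗ fails (q' + p' + r')
1 of the 8 rows is a model.

1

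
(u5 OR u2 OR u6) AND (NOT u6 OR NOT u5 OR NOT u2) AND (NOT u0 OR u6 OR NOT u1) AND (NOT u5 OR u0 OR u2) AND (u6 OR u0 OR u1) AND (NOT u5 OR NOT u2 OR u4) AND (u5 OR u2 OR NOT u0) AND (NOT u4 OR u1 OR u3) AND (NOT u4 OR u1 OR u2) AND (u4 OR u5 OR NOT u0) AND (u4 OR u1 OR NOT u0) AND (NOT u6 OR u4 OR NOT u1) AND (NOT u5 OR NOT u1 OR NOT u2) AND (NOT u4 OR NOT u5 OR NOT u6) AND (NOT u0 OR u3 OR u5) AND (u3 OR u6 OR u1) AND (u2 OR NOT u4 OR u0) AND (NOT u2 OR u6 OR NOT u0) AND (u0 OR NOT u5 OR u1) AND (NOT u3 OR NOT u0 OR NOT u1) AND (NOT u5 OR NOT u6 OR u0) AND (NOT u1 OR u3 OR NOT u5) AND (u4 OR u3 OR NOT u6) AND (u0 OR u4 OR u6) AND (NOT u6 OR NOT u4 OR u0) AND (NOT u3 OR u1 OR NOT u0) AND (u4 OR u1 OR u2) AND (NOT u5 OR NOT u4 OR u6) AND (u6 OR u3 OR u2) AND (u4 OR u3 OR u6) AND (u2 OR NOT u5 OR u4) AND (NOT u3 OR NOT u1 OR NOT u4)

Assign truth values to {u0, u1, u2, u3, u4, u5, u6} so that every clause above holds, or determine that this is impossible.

Try u5 = false.
Try u2 = true.
Try u4 = true.
Try u1 = true.
From the singleton clause (NOT u3), u3 = false.
From the singleton clause (NOT u0), u0 = false.
From the singleton clause (NOT u6), u6 = false.
This assignment satisfies each clause.

u0=false; u1=true; u2=true; u3=false; u4=true; u5=false; u6=false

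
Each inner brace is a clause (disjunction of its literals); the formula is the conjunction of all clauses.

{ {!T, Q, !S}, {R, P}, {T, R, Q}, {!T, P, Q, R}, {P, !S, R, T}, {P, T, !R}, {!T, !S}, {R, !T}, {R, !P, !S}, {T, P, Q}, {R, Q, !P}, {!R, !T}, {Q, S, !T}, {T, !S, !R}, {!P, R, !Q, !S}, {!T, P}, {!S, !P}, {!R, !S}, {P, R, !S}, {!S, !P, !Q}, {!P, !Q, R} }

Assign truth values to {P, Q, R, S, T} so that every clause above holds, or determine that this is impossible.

Try R = true.
The clause (!T) is unit, so T = false.
The clause (P) is unit, so P = true.
The clause (!S) is unit, so S = false.
Every clause is now satisfied; Q is unconstrained.

P: true; Q: true; R: true; S: false; T: false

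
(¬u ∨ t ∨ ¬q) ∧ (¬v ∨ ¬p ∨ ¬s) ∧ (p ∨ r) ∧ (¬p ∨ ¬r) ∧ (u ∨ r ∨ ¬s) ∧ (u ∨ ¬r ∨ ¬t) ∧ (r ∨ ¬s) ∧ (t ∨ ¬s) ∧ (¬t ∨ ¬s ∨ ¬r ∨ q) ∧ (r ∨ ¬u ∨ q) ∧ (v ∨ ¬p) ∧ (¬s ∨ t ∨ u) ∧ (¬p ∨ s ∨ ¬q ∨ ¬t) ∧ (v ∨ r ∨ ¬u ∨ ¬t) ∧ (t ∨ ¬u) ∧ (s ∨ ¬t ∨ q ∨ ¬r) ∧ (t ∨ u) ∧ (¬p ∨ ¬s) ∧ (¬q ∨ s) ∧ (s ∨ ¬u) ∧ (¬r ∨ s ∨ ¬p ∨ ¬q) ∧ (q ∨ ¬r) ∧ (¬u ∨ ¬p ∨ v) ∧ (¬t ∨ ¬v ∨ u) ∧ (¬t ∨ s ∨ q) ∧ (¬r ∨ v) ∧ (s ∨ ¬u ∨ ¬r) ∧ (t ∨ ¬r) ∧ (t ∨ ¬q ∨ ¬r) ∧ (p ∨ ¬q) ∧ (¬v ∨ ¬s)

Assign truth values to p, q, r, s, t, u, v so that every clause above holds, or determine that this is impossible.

Branch on p: set p = True.
From the singleton clause (¬r), r = False.
From the singleton clause (¬s), s = False.
From the singleton clause (v), v = True.
From the singleton clause (¬q), q = False.
From the singleton clause (¬u), u = False.
From the singleton clause (t), t = True.
That conflicts with the unit clause (¬t).
That branch fails; take p = False instead.
From the singleton clause (r), r = True.
From the singleton clause (q), q = True.
That conflicts with the unit clause (¬q).
Either choice for p ends in contradiction.

UNSATISFIABLE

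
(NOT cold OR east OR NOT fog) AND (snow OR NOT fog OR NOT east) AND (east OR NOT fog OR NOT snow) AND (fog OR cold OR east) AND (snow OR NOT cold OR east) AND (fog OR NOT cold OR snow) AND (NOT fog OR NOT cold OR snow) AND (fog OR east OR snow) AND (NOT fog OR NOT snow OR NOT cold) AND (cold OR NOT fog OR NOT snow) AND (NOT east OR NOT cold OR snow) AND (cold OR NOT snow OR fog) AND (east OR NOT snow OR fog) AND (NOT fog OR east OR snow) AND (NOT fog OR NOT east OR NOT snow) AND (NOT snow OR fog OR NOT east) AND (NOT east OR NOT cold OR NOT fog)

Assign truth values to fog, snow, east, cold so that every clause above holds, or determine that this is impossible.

fog ↦ false,  snow ↦ false,  east ↦ true,  cold ↦ false

Case cold = false:
Case fog = false:
From the singleton clause (east), east = true.
From the singleton clause (NOT snow), snow = false.
Every clause now holds.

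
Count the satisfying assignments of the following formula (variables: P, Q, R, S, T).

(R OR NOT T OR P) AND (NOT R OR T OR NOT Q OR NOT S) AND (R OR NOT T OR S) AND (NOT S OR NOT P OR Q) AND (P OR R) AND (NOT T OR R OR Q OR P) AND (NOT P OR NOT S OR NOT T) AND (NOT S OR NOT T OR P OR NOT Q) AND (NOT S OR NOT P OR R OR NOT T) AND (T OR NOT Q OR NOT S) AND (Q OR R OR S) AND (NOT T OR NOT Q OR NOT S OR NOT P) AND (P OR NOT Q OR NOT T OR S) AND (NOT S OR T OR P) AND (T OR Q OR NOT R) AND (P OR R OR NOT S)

7

There are 2^5 = 32 truth assignments over (P, Q, R, S, T).
Split on T. With T = true, the clauses containing T are satisfied and NOT T drops from the rest; 4 of the 2^4 = 16 assignments to the other variables satisfy what remains.
With T = false, by the same count on the reduced clause set, 3 assignments work.
Total: 4 + 3 = 7.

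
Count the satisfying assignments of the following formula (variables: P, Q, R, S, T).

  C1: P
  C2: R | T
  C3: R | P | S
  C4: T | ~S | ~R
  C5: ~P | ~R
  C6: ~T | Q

2

There are 2^5 = 32 truth assignments over (P, Q, R, S, T).
Split on T. With T = 1, the clauses containing T are satisfied and ~T drops from the rest; 2 of the 2^4 = 16 assignments to the other variables satisfy what remains.
With T = 0, by the same count on the reduced clause set, 0 assignments work.
(One model: P=T, Q=T, R=F, S=F, T=T.)
Total: 2 + 0 = 2.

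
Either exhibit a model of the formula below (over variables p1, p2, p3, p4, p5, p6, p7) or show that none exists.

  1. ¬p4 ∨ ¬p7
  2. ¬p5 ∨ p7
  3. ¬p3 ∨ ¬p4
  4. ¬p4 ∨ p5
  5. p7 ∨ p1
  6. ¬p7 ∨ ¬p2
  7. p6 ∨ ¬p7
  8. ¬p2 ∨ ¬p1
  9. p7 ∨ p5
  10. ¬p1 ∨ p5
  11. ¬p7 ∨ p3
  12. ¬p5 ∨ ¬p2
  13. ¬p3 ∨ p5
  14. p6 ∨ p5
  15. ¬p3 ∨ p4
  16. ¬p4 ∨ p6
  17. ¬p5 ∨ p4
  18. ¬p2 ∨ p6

Branch on p4: set p4 = False.
From the singleton clause (¬p3), p3 = False.
From the singleton clause (¬p7), p7 = False.
From the singleton clause (¬p5), p5 = False.
But (p5) is also a unit clause — contradiction.
Undo p4 and try p4 = True.
From the singleton clause (¬p7), p7 = False.
From the singleton clause (¬p5), p5 = False.
But (p5) is also a unit clause — contradiction.
Either choice for p4 ends in contradiction.

UNSATISFIABLE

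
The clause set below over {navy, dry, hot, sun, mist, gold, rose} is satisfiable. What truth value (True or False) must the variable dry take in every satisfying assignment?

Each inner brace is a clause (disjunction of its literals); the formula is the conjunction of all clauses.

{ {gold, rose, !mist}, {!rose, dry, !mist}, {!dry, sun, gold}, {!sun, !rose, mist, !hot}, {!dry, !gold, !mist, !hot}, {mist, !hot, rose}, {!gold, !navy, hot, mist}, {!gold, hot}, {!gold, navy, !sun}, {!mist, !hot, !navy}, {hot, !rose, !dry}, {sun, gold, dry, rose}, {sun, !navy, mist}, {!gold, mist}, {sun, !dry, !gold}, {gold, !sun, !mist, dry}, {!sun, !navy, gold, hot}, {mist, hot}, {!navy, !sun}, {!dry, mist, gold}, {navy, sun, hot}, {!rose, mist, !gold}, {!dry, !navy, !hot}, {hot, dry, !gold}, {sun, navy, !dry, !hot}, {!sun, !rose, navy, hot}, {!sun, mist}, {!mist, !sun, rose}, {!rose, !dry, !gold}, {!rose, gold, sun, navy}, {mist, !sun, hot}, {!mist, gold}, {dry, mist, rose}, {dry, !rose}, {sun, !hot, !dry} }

False

Suppose dry = true.
Branch on sun: set sun = true.
(!navy) alone gives navy = false.
(!gold) alone gives gold = false.
(mist) alone gives mist = true.
That conflicts with the unit clause (!mist).
Backtrack on sun: now try sun = false.
(gold) alone gives gold = true.
That conflicts with the unit clause (!gold).
Either choice for sun ends in contradiction.
So every satisfying assignment has dry = False.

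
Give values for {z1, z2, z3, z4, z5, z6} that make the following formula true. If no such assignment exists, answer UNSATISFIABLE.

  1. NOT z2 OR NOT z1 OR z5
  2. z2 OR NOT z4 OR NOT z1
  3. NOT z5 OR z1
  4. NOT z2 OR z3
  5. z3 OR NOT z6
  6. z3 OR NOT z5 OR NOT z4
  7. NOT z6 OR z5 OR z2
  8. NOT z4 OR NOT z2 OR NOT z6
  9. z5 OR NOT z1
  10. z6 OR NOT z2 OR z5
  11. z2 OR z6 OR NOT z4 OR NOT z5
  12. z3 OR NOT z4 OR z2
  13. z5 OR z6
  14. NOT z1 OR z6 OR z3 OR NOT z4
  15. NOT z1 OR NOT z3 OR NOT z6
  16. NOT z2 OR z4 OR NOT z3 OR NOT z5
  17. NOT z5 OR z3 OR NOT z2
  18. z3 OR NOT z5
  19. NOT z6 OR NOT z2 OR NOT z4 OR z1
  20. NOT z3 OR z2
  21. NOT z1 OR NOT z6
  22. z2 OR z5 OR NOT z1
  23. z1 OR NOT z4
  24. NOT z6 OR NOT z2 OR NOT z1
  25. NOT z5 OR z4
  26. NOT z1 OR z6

Try z5 = false.
Unit clause (NOT z1) forces z1 = false.
Unit clause (z6) forces z6 = true.
Unit clause (z3) forces z3 = true.
Unit clause (z2) forces z2 = true.
Unit clause (NOT z4) forces z4 = false.
All clauses are satisfied.

z1=false,  z2=true,  z3=true,  z4=false,  z5=false,  z6=true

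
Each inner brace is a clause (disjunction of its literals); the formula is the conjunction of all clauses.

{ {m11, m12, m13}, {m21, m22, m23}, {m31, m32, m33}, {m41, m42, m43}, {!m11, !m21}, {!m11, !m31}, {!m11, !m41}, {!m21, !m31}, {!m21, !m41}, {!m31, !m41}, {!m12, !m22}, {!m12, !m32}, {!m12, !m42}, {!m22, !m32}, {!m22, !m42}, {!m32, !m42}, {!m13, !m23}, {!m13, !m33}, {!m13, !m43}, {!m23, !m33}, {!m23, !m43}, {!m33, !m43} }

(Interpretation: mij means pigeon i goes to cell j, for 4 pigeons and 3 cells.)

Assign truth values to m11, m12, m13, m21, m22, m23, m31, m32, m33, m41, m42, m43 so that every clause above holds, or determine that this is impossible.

Try m11 = false.
Try m12 = true.
Unit clause (!m22) forces m22 = false.
Unit clause (!m32) forces m32 = false.
Unit clause (!m42) forces m42 = false.
Try m21 = true.
Unit clause (!m31) forces m31 = false.
Unit clause (m33) forces m33 = true.
Unit clause (!m41) forces m41 = false.
Unit clause (m43) forces m43 = true.
Now (!m43) is unsatisfied and unit — conflict.
That branch fails; take m21 = false instead.
Unit clause (m23) forces m23 = true.
Unit clause (!m13) forces m13 = false.
Unit clause (!m33) forces m33 = false.
Unit clause (m31) forces m31 = true.
Unit clause (!m41) forces m41 = false.
Unit clause (m43) forces m43 = true.
Now (!m43) is unsatisfied and unit — conflict.
Either choice for m21 ends in contradiction.
That branch fails; take m12 = false instead.
Unit clause (m13) forces m13 = true.
Unit clause (!m23) forces m23 = false.
Unit clause (!m33) forces m33 = false.
Unit clause (!m43) forces m43 = false.
Try m21 = true.
Unit clause (!m31) forces m31 = false.
Unit clause (m32) forces m32 = true.
Unit clause (!m41) forces m41 = false.
Unit clause (m42) forces m42 = true.
Now (!m42) is unsatisfied and unit — conflict.
That branch fails; take m21 = false instead.
Unit clause (m22) forces m22 = true.
Unit clause (!m32) forces m32 = false.
Unit clause (m31) forces m31 = true.
Unit clause (!m41) forces m41 = false.
Unit clause (m42) forces m42 = true.
Now (!m42) is unsatisfied and unit — conflict.
Either choice for m21 ends in contradiction.
Either choice for m12 ends in contradiction.
That branch fails; take m11 = true instead.
Unit clause (!m21) forces m21 = false.
Unit clause (!m31) forces m31 = false.
Unit clause (!m41) forces m41 = false.
Try m22 = true.
Unit clause (!m12) forces m12 = false.
Unit clause (!m32) forces m32 = false.
Unit clause (m33) forces m33 = true.
Unit clause (!m42) forces m42 = false.
Unit clause (m43) forces m43 = true.
Now (!m43) is unsatisfied and unit — conflict.
That branch fails; take m22 = false instead.
Unit clause (m23) forces m23 = true.
Unit clause (!m13) forces m13 = false.
Unit clause (!m33) forces m33 = false.
Unit clause (m32) forces m32 = true.
Unit clause (!m12) forces m12 = false.
Unit clause (!m42) forces m42 = false.
Unit clause (m43) forces m43 = true.
Now (!m43) is unsatisfied and unit — conflict.
Either choice for m22 ends in contradiction.
Either choice for m11 ends in contradiction.

UNSATISFIABLE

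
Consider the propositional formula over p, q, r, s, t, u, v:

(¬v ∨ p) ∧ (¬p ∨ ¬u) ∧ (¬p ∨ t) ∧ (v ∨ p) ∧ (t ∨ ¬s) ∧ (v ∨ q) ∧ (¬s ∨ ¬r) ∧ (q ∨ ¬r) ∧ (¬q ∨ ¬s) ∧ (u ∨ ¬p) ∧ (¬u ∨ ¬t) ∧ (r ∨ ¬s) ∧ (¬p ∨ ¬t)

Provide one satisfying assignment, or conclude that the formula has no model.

Suppose v = False.
Unit clause (p) forces p = True.
Unit clause (¬u) forces u = False.
That conflicts with the unit clause (u).
That branch fails; take v = True instead.
Unit clause (p) forces p = True.
Unit clause (¬u) forces u = False.
That conflicts with the unit clause (u).
Either choice for v ends in contradiction.

UNSATISFIABLE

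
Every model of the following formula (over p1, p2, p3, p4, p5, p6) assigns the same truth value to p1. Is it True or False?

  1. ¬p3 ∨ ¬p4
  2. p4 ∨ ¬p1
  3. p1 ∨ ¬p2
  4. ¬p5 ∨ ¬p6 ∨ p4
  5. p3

Suppose p1 = True.
Unit clause (p4) forces p4 = True.
Unit clause (¬p3) forces p3 = False.
Now (p3) is unsatisfied and unit — conflict.
So every satisfying assignment has p1 = False.

False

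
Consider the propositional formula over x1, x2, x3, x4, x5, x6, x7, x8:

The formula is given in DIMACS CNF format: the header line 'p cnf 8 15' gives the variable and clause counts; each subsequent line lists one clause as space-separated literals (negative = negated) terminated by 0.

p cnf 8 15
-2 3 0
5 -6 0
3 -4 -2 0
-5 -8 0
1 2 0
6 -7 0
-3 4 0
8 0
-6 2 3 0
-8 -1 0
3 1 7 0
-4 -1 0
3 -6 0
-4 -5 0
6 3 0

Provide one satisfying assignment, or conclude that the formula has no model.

x1 ↦ False, x2 ↦ True, x3 ↦ True, x4 ↦ True, x5 ↦ False, x6 ↦ False, x7 ↦ False, x8 ↦ True

Unit clause (x8) forces x8 = True.
Unit clause (¬x5) forces x5 = False.
Unit clause (¬x6) forces x6 = False.
Unit clause (¬x7) forces x7 = False.
Unit clause (¬x1) forces x1 = False.
Unit clause (x2) forces x2 = True.
Unit clause (x3) forces x3 = True.
Unit clause (x4) forces x4 = True.
All clauses are satisfied.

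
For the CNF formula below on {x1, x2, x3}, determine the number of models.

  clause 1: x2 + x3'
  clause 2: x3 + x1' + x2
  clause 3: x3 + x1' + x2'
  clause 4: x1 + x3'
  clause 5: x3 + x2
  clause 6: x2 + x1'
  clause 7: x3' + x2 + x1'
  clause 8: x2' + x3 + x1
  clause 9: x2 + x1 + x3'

1

There are 2^3 = 8 truth assignments over (x1, x2, x3).
Check each against the 9 clauses (columns in the order x1, x2, x3):
  F F F  ✗ fails (x3 + x2)
  F F T  ✗ fails (x2 + x3')
  F T F  ✗ fails (x2' + x3 + x1)
  F T T  ✗ fails (x1 + x3')
  T F F  ✗ fails (x3 + x1' + x2)
  T F T  ✗ fails (x2 + x3')
  T T F  ✗ fails (x3 + x1' + x2')
  T T T  ✓ satisfies all
1 of the 8 rows is a model.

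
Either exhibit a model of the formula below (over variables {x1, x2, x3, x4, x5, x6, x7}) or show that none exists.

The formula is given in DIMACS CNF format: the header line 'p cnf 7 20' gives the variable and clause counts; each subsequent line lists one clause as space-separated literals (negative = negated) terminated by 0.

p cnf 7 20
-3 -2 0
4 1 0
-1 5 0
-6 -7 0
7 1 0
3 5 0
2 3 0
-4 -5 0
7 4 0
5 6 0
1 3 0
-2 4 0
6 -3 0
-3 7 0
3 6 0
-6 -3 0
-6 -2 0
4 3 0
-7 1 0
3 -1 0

UNSATISFIABLE

Branch on x3: set x3 = False.
(x5) alone gives x5 = True.
(x2) alone gives x2 = True.
(¬x4) alone gives x4 = False.
Now (x4) is unsatisfied and unit — conflict.
Undo x3 and try x3 = True.
(¬x2) alone gives x2 = False.
(x6) alone gives x6 = True.
Now (¬x6) is unsatisfied and unit — conflict.
Neither x3 = True nor x3 = False works.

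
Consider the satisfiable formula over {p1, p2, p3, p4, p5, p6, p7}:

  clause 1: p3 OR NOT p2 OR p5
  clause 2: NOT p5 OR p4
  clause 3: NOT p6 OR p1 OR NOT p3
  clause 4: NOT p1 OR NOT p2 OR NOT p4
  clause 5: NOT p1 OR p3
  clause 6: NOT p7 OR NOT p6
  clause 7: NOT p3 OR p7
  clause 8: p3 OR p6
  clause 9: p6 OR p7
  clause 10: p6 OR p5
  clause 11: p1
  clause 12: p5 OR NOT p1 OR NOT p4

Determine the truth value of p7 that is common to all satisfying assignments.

True

Suppose p7 = false.
The clause (NOT p3) is unit, so p3 = false.
The clause (NOT p1) is unit, so p1 = false.
But (p1) is also a unit clause — contradiction.
So every satisfying assignment has p7 = True.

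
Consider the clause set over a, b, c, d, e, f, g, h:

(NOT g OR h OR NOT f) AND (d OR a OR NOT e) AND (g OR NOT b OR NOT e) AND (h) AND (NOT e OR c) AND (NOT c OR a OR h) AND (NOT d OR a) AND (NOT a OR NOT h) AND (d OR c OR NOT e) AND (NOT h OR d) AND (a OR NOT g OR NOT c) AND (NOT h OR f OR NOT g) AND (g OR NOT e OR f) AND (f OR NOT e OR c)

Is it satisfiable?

From the singleton clause (h), h = true.
From the singleton clause (NOT a), a = false.
From the singleton clause (NOT d), d = false.
But (d) is also a unit clause — contradiction.
No assignment satisfies every clause.

No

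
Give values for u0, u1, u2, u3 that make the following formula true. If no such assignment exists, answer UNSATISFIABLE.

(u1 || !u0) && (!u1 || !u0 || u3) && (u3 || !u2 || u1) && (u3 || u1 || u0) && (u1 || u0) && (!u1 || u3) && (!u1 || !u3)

UNSATISFIABLE

Suppose u1 = true.
(u3) alone gives u3 = true.
That conflicts with the unit clause (!u3).
Undo u1 and try u1 = false.
(!u0) alone gives u0 = false.
That conflicts with the unit clause (u0).
Both values of u1 lead to a conflict.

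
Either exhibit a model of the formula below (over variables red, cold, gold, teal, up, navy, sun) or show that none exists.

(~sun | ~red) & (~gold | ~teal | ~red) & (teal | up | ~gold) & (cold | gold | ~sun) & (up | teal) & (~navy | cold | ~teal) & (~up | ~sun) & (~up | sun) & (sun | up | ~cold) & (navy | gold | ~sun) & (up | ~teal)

Case sun = 0:
Unit clause (~up) forces up = 0.
Unit clause (teal) forces teal = 1.
Now (~teal) is unsatisfied and unit — conflict.
Backtrack on sun: now try sun = 1.
Unit clause (~red) forces red = 0.
Unit clause (~up) forces up = 0.
Unit clause (teal) forces teal = 1.
Now (~teal) is unsatisfied and unit — conflict.
Either choice for sun ends in contradiction.

UNSATISFIABLE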